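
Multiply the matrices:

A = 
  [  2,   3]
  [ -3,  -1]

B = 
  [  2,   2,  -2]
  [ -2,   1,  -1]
A is 2×2 and B is 2×3, so AB is 2×3. Each entry is (row of A)·(column of B):
AB[1,1] = (2)(2) + (3)(-2) = -2
AB[1,2] = (2)(2) + (3)(1) = 7
AB[1,3] = (2)(-2) + (3)(-1) = -7
AB[2,1] = (-3)(2) + (-1)(-2) = -4
AB[2,2] = (-3)(2) + (-1)(1) = -7
AB[2,3] = (-3)(-2) + (-1)(-1) = 7

AB = 
  [ -2,   7,  -7]
  [ -4,  -7,   7]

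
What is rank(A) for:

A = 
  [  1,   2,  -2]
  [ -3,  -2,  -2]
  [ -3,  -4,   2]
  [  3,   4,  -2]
rank(A) = 2

Row reduce:
R2 → R2 + (3)·R1
R3 → R3 + (3)·R1
R4 → R4 - (3)·R1
R3 → R3 - (1/2)·R2
R4 → R4 + (1/2)·R2
REF = 
  [  1,   2,  -2]
  [  0,   4,  -8]
  [  0,   0,   0]
  [  0,   0,   0]
Pivot columns: 1, 2 → 2 pivots.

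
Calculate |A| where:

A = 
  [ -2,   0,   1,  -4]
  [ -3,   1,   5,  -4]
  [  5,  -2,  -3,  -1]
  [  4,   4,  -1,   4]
Cofactor expansion along row 1: det(A) = a₁₁M₁₁ - a₁₂M₁₂ + a₁₃M₁₃ - a₁₄M₁₄

M₁₁ = det[[1, 5, -4]; [-2, -3, -1]; [4, -1, 4]]
  = (1)·((-3)(4) - (-1)(-1)) - (5)·((-2)(4) - (-1)(4)) + (-4)·((-2)(-1) - (-3)(4))
  = (1)(-13) - (5)(-4) + (-4)(14)
  = -49
M₁₂ = det[[-3, 5, -4]; [5, -3, -1]; [4, -1, 4]]
  = (-3)·((-3)(4) - (-1)(-1)) - (5)·((5)(4) - (-1)(4)) + (-4)·((5)(-1) - (-3)(4))
  = (-3)(-13) - (5)(24) + (-4)(7)
  = -109
M₁₃ = det[[-3, 1, -4]; [5, -2, -1]; [4, 4, 4]]
  = (-3)·((-2)(4) - (-1)(4)) - (1)·((5)(4) - (-1)(4)) + (-4)·((5)(4) - (-2)(4))
  = (-3)(-4) - (1)(24) + (-4)(28)
  = -124
M₁₄ = det[[-3, 1, 5]; [5, -2, -3]; [4, 4, -1]]
  = (-3)·((-2)(-1) - (-3)(4)) - (1)·((5)(-1) - (-3)(4)) + (5)·((5)(4) - (-2)(4))
  = (-3)(14) - (1)(7) + (5)(28)
  = 91

det(A) = (-2)(-49) - (0)(-109) + (1)(-124) - (-4)(91) = 338

det(A) = 338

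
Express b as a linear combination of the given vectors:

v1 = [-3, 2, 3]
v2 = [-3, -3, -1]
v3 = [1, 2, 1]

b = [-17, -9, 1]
c1 = 2, c2 = 3, c3 = -2

b = 2·v1 + 3·v2 + -2·v3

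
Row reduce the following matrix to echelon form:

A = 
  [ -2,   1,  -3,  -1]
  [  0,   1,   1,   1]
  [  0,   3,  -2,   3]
Row operations:
R3 → R3 - (3)·R2

Resulting echelon form:
REF = 
  [ -2,   1,  -3,  -1]
  [  0,   1,   1,   1]
  [  0,   0,  -5,   0]

Rank = 3 (number of non-zero pivot rows).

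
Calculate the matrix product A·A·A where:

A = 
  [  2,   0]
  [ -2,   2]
A^3 = 
  [  8,   0]
  [-24,   8]

A² = A·A:
A²[1,1] = (2)(2) + (0)(-2) = 4
A²[1,2] = (2)(0) + (0)(2) = 0
A²[2,1] = (-2)(2) + (2)(-2) = -8
A²[2,2] = (-2)(0) + (2)(2) = 4
A² = 
  [  4,   0]
  [ -8,   4]

A^3 = A^2·A:
A^3[1,1] = (4)(2) + (0)(-2) = 8
A^3[1,2] = (4)(0) + (0)(2) = 0
A^3[2,1] = (-8)(2) + (4)(-2) = -24
A^3[2,2] = (-8)(0) + (4)(2) = 8
A^3 = 
  [  8,   0]
  [-24,   8]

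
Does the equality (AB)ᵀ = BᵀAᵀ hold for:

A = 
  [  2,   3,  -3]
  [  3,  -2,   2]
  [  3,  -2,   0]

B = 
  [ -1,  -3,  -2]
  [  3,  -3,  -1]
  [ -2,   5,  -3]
Yes

(AB)ᵀ = 
  [ 13, -13,  -9]
  [-30,   7,  -3]
  [  2, -10,  -4]

BᵀAᵀ = 
  [ 13, -13,  -9]
  [-30,   7,  -3]
  [  2, -10,  -4]

Both sides are equal — this is the standard identity (AB)ᵀ = BᵀAᵀ, which holds for all A, B.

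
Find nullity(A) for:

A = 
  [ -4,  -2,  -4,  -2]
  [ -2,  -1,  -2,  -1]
nullity(A) = 3

Row reduce:
R2 → R2 - (1/2)·R1
REF = 
  [ -4,  -2,  -4,  -2]
  [  0,   0,   0,   0]
Pivot columns: 1 → 1 pivot.
rank(A) = 1, so nullity(A) = 4 - 1 = 3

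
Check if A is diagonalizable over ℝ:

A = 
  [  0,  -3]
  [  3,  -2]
No

tr(A) = -2, det(A) = 9
Characteristic polynomial: λ² - tr(A)λ + det(A) = λ² + 2λ + 9
λ² + 2λ + 9 = 0  ⇒  λ = (-2 ± √((2)² - 4·(9)))/2 = (-2 ± √(-32))/2
  = -1 + 2i√2,  -1 - 2i√2
Eigenvalues: -1 + 2i√2, -1 - 2i√2  (≈ -1 + 2.828i, -1 - 2.828i)
Has complex eigenvalues (not diagonalizable over ℝ).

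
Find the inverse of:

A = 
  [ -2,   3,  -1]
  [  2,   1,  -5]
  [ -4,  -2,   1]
det(A) = (-2)·((1)(1) - (-5)(-2)) - (3)·((2)(1) - (-5)(-4)) + (-1)·((2)(-2) - (1)(-4))
  = (-2)(-9) - (3)(-18) + (-1)(0)
  = 72
det(A) = 72 ≠ 0, so A is invertible.

Cofactors Cᵢⱼ = (-1)ⁱ⁺ʲ·Mᵢⱼ:
C = 
  [ -9,  18,   0]
  [ -1,  -6, -16]
  [-14, -12,  -8]

adj(A) = Cᵀ:
adj(A) = 
  [ -9,  -1, -14]
  [ 18,  -6, -12]
  [  0, -16,  -8]

A⁻¹ = (1/72) · adj(A):
A⁻¹ = 
  [ -1/8, -1/72, -7/36]
  [  1/4, -1/12,  -1/6]
  [    0,  -2/9,  -1/9]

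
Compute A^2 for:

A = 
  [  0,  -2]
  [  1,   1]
A² = A·A:
A²[1,1] = (0)(0) + (-2)(1) = -2
A²[1,2] = (0)(-2) + (-2)(1) = -2
A²[2,1] = (1)(0) + (1)(1) = 1
A²[2,2] = (1)(-2) + (1)(1) = -1
A² = 
  [ -2,  -2]
  [  1,  -1]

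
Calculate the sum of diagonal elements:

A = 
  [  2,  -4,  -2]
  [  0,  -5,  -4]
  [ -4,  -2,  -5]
-8

tr(A) = 2 + -5 + -5 = -8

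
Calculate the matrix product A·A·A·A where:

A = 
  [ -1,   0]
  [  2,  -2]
A^4 = 
  [  1,   0]
  [-30,  16]

A² = A·A:
A²[1,1] = (-1)(-1) + (0)(2) = 1
A²[1,2] = (-1)(0) + (0)(-2) = 0
A²[2,1] = (2)(-1) + (-2)(2) = -6
A²[2,2] = (2)(0) + (-2)(-2) = 4
A² = 
  [  1,   0]
  [ -6,   4]

A^3 = A^2·A:
A^3[1,1] = (1)(-1) + (0)(2) = -1
A^3[1,2] = (1)(0) + (0)(-2) = 0
A^3[2,1] = (-6)(-1) + (4)(2) = 14
A^3[2,2] = (-6)(0) + (4)(-2) = -8
A^3 = 
  [ -1,   0]
  [ 14,  -8]

A^4 = A^3·A:
A^4[1,1] = (-1)(-1) + (0)(2) = 1
A^4[1,2] = (-1)(0) + (0)(-2) = 0
A^4[2,1] = (14)(-1) + (-8)(2) = -30
A^4[2,2] = (14)(0) + (-8)(-2) = 16
A^4 = 
  [  1,   0]
  [-30,  16]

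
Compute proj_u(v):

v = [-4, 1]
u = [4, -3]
v·u = (-4)(4) + (1)(-3) = -19
u·u = (4)² + (-3)² = 25
proj_u(v) = (v·u / u·u) × u = (-19/25) × u

proj_u(v) = [-76/25, 57/25]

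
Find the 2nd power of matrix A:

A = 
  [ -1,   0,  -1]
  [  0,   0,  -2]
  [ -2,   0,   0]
A² = A·A:
A²[1,1] = (-1)(-1) + (0)(0) + (-1)(-2) = 3
A²[1,2] = (-1)(0) + (0)(0) + (-1)(0) = 0
A²[1,3] = (-1)(-1) + (0)(-2) + (-1)(0) = 1
A²[2,1] = (0)(-1) + (0)(0) + (-2)(-2) = 4
A²[2,2] = (0)(0) + (0)(0) + (-2)(0) = 0
A²[2,3] = (0)(-1) + (0)(-2) + (-2)(0) = 0
A²[3,1] = (-2)(-1) + (0)(0) + (0)(-2) = 2
A²[3,2] = (-2)(0) + (0)(0) + (0)(0) = 0
A²[3,3] = (-2)(-1) + (0)(-2) + (0)(0) = 2
A² = 
  [  3,   0,   1]
  [  4,   0,   0]
  [  2,   0,   2]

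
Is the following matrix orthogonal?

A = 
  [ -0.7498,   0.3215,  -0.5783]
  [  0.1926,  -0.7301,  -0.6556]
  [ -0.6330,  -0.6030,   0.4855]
Yes

AᵀA = 
  [  1,   0,   0]
  [  0,   1,   0]
  [  0,   0,   1]
≈ I (equal to I up to the 4-dp rounding of the entries)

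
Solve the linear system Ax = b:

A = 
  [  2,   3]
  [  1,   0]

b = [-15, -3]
x = [-3, -3]

Row reduce the augmented matrix [A|b]:
R2 → R2 - (1/2)·R1
REF = 
  [   2,    3,  -15]
  [   0, -3/2,  9/2]

Back-substitution:
x₂ = (9/2) / (-3/2) = -3
x₁ = (-15 - (3)(-3)) / 2 = -3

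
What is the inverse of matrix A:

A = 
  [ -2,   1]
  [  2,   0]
det(A) = (-2)(0) - (1)(2) = -2
For a 2×2 matrix, A⁻¹ = (1/det(A)) · [[d, -b], [-c, a]]
    = (-1/2) · [[0, -1], [-2, -2]]

A⁻¹ = 
  [  0, 1/2]
  [  1,   1]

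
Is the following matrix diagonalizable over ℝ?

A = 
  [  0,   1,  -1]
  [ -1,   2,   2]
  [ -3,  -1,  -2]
No

Characteristic polynomial: det(λI - A) = λ³ - 4λ + 15
Testing integer divisors of the constant term: p(-3) = 0, so (λ + 3) is a factor:
p(λ) = (λ + 3)(λ² - 3λ + 5)
λ² - 3λ + 5 = 0  ⇒  λ = (3 ± √((-3)² - 4·(5)))/2 = (3 ± √(-11))/2
  = (3 + i√11)/2,  (3 - i√11)/2
Eigenvalues: -3, (3 + i√11)/2, (3 - i√11)/2  (≈ -3, 1.5 + 1.658i, 1.5 - 1.658i)
Has complex eigenvalues (not diagonalizable over ℝ).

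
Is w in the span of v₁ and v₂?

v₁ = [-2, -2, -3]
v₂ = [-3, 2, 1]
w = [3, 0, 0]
No

Form the augmented matrix and row-reduce:
[v₁|v₂|w] = 
  [ -2,  -3,   3]
  [ -2,   2,   0]
  [ -3,   1,   0]
R2 → R2 - (1)·R1
R3 → R3 - (3/2)·R1
R3 → R3 - (11/10)·R2
REF = 
  [  -2,   -3,    3]
  [   0,    5,   -3]
  [   0,    0, -6/5]

Row 3 reads [0 0 | -6/5], i.e. 0 = -6/5, so the system is inconsistent and w ∉ span{v₁, v₂}.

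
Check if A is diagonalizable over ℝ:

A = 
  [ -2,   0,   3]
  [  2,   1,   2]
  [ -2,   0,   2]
No

Characteristic polynomial: det(λI - A) = λ³ - λ² + 2λ - 2
Testing integer divisors of the constant term: p(1) = 0, so (λ - 1) is a factor:
p(λ) = (λ - 1)(λ² + 2)
λ² + 2 = 0  ⇒  λ = (0 ± √((0)² - 4·(2)))/2 = (0 ± √(-8))/2
  = i√2,  -i√2
Eigenvalues: 1, i√2, -i√2  (≈ 1, 0 + 1.414i, 0 - 1.414i)
Has complex eigenvalues (not diagonalizable over ℝ).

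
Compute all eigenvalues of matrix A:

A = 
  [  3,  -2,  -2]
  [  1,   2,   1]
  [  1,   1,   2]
λ = 1, 3 + 2i, 3 - 2i  (≈ 1, 3 + 2i, 3 - 2i)

Characteristic polynomial: det(λI - A) = λ³ - 7λ² + 19λ - 13
Testing integer divisors of the constant term: p(1) = 0, so (λ - 1) is a factor:
p(λ) = (λ - 1)(λ² - 6λ + 13)
λ² - 6λ + 13 = 0  ⇒  λ = (6 ± √((-6)² - 4·(13)))/2 = (6 ± √(-16))/2
  = 3 + 2i,  3 - 2i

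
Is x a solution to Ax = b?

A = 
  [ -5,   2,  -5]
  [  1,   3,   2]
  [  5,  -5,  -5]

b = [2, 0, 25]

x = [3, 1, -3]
Yes

Ax = [2, 0, 25] = b ✓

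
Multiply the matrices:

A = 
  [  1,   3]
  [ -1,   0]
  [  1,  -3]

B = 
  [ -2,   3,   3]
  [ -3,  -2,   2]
A is 3×2 and B is 2×3, so AB is 3×3. Each entry is (row of A)·(column of B):
AB[1,1] = (1)(-2) + (3)(-3) = -11
AB[1,2] = (1)(3) + (3)(-2) = -3
AB[1,3] = (1)(3) + (3)(2) = 9
AB[2,1] = (-1)(-2) + (0)(-3) = 2
AB[2,2] = (-1)(3) + (0)(-2) = -3
AB[2,3] = (-1)(3) + (0)(2) = -3
AB[3,1] = (1)(-2) + (-3)(-3) = 7
AB[3,2] = (1)(3) + (-3)(-2) = 9
AB[3,3] = (1)(3) + (-3)(2) = -3

AB = 
  [-11,  -3,   9]
  [  2,  -3,  -3]
  [  7,   9,  -3]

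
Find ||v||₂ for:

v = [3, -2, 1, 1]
3.873

||v||₂ = √((3)² + (-2)² + (1)² + (1)²) = √15 = 3.873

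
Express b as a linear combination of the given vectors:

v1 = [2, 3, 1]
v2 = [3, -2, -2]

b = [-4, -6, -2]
c1 = -2, c2 = 0

b = -2·v1 + 0·v2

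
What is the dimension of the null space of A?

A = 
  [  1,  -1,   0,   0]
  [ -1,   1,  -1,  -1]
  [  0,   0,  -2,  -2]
nullity(A) = 2

Row reduce:
R2 → R2 + (1)·R1
R3 → R3 - (2)·R2
REF = 
  [  1,  -1,   0,   0]
  [  0,   0,  -1,  -1]
  [  0,   0,   0,   0]
Pivot columns: 1, 3 → 2 pivots.
rank(A) = 2, so nullity(A) = 4 - 2 = 2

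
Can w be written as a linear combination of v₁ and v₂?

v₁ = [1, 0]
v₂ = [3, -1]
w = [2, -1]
Yes

Form the augmented matrix and row-reduce:
[v₁|v₂|w] = 
  [  1,   3,   2]
  [  0,  -1,  -1]
(already in echelon form — no row operations needed)

No row of the form [0 0 | nonzero], so the system is consistent. Back-substitution gives c₁ = -1, c₂ = 1: w = (-1)·v₁ + (1)·v₂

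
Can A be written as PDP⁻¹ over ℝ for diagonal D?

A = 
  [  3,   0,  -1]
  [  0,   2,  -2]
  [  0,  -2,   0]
Yes

Characteristic polynomial: det(λI - A) = λ³ - 5λ² + 2λ + 12
Testing integer divisors of the constant term: p(3) = 0, so (λ - 3) is a factor:
p(λ) = (λ - 3)(λ² - 2λ - 4)
λ² - 2λ - 4 = 0  ⇒  λ = (2 ± √((-2)² - 4·(-4)))/2 = (2 ± √(20))/2
  = 1 + √5,  1 - √5
Eigenvalues: 3, 1 + √5, 1 - √5  (≈ 3, 3.236, -1.236)
The two irrational eigenvalues are distinct (simple), so each has alg. mult. = geom. mult. = 1.
λ=3: alg. mult. = 1, geom. mult. = 3 - rank(A - (3)I) = 3 - 2 = 1
Sum of geometric multiplicities equals n, so A has n independent eigenvectors.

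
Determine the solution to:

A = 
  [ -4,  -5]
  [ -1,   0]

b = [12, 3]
Row reduce the augmented matrix [A|b]:
R2 → R2 - (1/4)·R1
REF = 
  [ -4,  -5,  12]
  [  0, 5/4,   0]

Back-substitution:
x₂ = 0 / (5/4) = 0
x₁ = (12 - (-5)(0)) / (-4) = -3

x = [-3, 0]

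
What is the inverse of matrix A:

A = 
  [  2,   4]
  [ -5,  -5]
det(A) = (2)(-5) - (4)(-5) = 10
For a 2×2 matrix, A⁻¹ = (1/det(A)) · [[d, -b], [-c, a]]
    = (1/10) · [[-5, -4], [5, 2]]

A⁻¹ = 
  [-1/2, -2/5]
  [ 1/2,  1/5]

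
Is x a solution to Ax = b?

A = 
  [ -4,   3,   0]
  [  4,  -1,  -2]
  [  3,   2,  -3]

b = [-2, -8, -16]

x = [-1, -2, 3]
Yes

Ax = [-2, -8, -16] = b ✓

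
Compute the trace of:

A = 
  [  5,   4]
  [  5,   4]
9

tr(A) = 5 + 4 = 9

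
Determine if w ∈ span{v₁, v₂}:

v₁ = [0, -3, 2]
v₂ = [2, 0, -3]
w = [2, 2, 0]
No

Form the augmented matrix and row-reduce:
[v₁|v₂|w] = 
  [  0,   2,   2]
  [ -3,   0,   2]
  [  2,  -3,   0]
Swap R1 ↔ R2
R3 → R3 + (2/3)·R1
R3 → R3 + (3/2)·R2
REF = 
  [  -3,    0,    2]
  [   0,    2,    2]
  [   0,    0, 13/3]

Row 3 reads [0 0 | 13/3], i.e. 0 = 13/3, so the system is inconsistent and w ∉ span{v₁, v₂}.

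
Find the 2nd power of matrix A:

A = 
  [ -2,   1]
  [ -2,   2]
A² = A·A:
A²[1,1] = (-2)(-2) + (1)(-2) = 2
A²[1,2] = (-2)(1) + (1)(2) = 0
A²[2,1] = (-2)(-2) + (2)(-2) = 0
A²[2,2] = (-2)(1) + (2)(2) = 2
A² = 
  [  2,   0]
  [  0,   2]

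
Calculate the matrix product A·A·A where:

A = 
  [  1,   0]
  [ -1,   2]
A^3 = 
  [  1,   0]
  [ -7,   8]

A² = A·A:
A²[1,1] = (1)(1) + (0)(-1) = 1
A²[1,2] = (1)(0) + (0)(2) = 0
A²[2,1] = (-1)(1) + (2)(-1) = -3
A²[2,2] = (-1)(0) + (2)(2) = 4
A² = 
  [  1,   0]
  [ -3,   4]

A^3 = A^2·A:
A^3[1,1] = (1)(1) + (0)(-1) = 1
A^3[1,2] = (1)(0) + (0)(2) = 0
A^3[2,1] = (-3)(1) + (4)(-1) = -7
A^3[2,2] = (-3)(0) + (4)(2) = 8
A^3 = 
  [  1,   0]
  [ -7,   8]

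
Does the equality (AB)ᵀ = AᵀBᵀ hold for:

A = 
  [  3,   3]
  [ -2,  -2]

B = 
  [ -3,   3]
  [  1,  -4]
No

(AB)ᵀ = 
  [ -6,   4]
  [ -3,   2]

AᵀBᵀ = 
  [-15,  11]
  [-15,  11]

The two matrices differ, so (AB)ᵀ ≠ AᵀBᵀ in general. The correct identity is (AB)ᵀ = BᵀAᵀ.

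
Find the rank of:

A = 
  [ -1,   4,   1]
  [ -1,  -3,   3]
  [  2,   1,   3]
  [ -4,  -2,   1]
Row reduce:
R2 → R2 - (1)·R1
R3 → R3 + (2)·R1
R4 → R4 - (4)·R1
R3 → R3 + (9/7)·R2
R4 → R4 - (18/7)·R2
R4 → R4 + (57/53)·R3
REF = 
  [  -1,    4,    1]
  [   0,   -7,    2]
  [   0,    0, 53/7]
  [   0,    0,    0]
Pivot columns: 1, 2, 3 → 3 pivots.

rank(A) = 3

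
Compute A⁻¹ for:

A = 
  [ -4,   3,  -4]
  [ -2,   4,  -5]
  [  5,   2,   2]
det(A) = (-4)·((4)(2) - (-5)(2)) - (3)·((-2)(2) - (-5)(5)) + (-4)·((-2)(2) - (4)(5))
  = (-4)(18) - (3)(21) + (-4)(-24)
  = -39
det(A) = -39 ≠ 0, so A is invertible.

Cofactors Cᵢⱼ = (-1)ⁱ⁺ʲ·Mᵢⱼ:
C = 
  [ 18, -21, -24]
  [-14,  12,  23]
  [  1, -12, -10]

adj(A) = Cᵀ:
adj(A) = 
  [ 18, -14,   1]
  [-21,  12, -12]
  [-24,  23, -10]

A⁻¹ = (-1/39) · adj(A):
A⁻¹ = 
  [ -6/13,  14/39,  -1/39]
  [  7/13,  -4/13,   4/13]
  [  8/13, -23/39,  10/39]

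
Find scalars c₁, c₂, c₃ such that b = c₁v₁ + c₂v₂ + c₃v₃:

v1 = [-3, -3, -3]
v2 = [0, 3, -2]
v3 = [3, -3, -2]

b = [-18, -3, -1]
c1 = 3, c2 = -1, c3 = -3

b = 3·v1 + -1·v2 + -3·v3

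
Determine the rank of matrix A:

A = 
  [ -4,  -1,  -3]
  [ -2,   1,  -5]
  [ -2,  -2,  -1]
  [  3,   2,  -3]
rank(A) = 3

Row reduce:
R2 → R2 - (1/2)·R1
R3 → R3 - (1/2)·R1
R4 → R4 + (3/4)·R1
R3 → R3 + (1)·R2
R4 → R4 - (5/6)·R2
R4 → R4 - (7/9)·R3
REF = 
  [  -4,   -1,   -3]
  [   0,  3/2, -7/2]
  [   0,    0,   -3]
  [   0,    0,    0]
Pivot columns: 1, 2, 3 → 3 pivots.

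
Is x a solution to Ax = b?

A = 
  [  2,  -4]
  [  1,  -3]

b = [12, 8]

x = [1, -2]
No

Ax = [10, 7] ≠ b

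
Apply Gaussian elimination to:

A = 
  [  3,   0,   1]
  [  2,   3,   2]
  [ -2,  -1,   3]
Row operations:
R2 → R2 - (2/3)·R1
R3 → R3 + (2/3)·R1
R3 → R3 + (1/3)·R2

Resulting echelon form:
REF = 
  [   3,    0,    1]
  [   0,    3,  4/3]
  [   0,    0, 37/9]

Rank = 3 (number of non-zero pivot rows).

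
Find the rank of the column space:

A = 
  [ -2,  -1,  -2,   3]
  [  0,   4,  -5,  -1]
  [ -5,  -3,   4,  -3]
dim(Col(A)) = 3

Row reduce:
R3 → R3 - (5/2)·R1
R3 → R3 + (1/8)·R2
REF = 
  [   -2,    -1,    -2,     3]
  [    0,     4,    -5,    -1]
  [    0,     0,  67/8, -85/8]
Pivot columns: 1, 2, 3 → 3 pivots.
dim(Col(A)) = number of pivot columns = 3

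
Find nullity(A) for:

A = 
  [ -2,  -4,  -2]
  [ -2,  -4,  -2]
nullity(A) = 2

Row reduce:
R2 → R2 - (1)·R1
REF = 
  [ -2,  -4,  -2]
  [  0,   0,   0]
Pivot columns: 1 → 1 pivot.
rank(A) = 1, so nullity(A) = 3 - 1 = 2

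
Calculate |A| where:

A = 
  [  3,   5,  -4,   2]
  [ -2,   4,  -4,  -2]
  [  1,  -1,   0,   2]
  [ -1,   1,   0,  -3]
Cofactor expansion along row 1: det(A) = a₁₁M₁₁ - a₁₂M₁₂ + a₁₃M₁₃ - a₁₄M₁₄

M₁₁ = det[[4, -4, -2]; [-1, 0, 2]; [1, 0, -3]]
  = (4)·((0)(-3) - (2)(0)) - (-4)·((-1)(-3) - (2)(1)) + (-2)·((-1)(0) - (0)(1))
  = (4)(0) - (-4)(1) + (-2)(0)
  = 4
M₁₂ = det[[-2, -4, -2]; [1, 0, 2]; [-1, 0, -3]]
  = (-2)·((0)(-3) - (2)(0)) - (-4)·((1)(-3) - (2)(-1)) + (-2)·((1)(0) - (0)(-1))
  = (-2)(0) - (-4)(-1) + (-2)(0)
  = -4
M₁₃ = det[[-2, 4, -2]; [1, -1, 2]; [-1, 1, -3]]
  = (-2)·((-1)(-3) - (2)(1)) - (4)·((1)(-3) - (2)(-1)) + (-2)·((1)(1) - (-1)(-1))
  = (-2)(1) - (4)(-1) + (-2)(0)
  = 2
M₁₄ = det[[-2, 4, -4]; [1, -1, 0]; [-1, 1, 0]]
  = (-2)·((-1)(0) - (0)(1)) - (4)·((1)(0) - (0)(-1)) + (-4)·((1)(1) - (-1)(-1))
  = (-2)(0) - (4)(0) + (-4)(0)
  = 0

det(A) = (3)(4) - (5)(-4) + (-4)(2) - (2)(0) = 24

det(A) = 24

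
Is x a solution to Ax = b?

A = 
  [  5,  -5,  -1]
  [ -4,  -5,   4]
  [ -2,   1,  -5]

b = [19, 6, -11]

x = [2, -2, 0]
No

Ax = [20, 2, -6] ≠ b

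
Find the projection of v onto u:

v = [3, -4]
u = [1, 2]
v·u = (3)(1) + (-4)(2) = -5
u·u = (1)² + (2)² = 5
proj_u(v) = (v·u / u·u) × u = (-5/5) × u = (-1) × u

proj_u(v) = [-1, -2]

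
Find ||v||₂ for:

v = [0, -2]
2

||v||₂ = √((0)² + (-2)²) = √4 = 2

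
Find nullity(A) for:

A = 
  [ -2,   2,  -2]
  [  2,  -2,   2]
nullity(A) = 2

Row reduce:
R2 → R2 + (1)·R1
REF = 
  [ -2,   2,  -2]
  [  0,   0,   0]
Pivot columns: 1 → 1 pivot.
rank(A) = 1, so nullity(A) = 3 - 1 = 2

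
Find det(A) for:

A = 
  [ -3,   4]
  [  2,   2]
-14

For a 2×2 matrix, det = ad - bc = (-3)(2) - (4)(2) = -14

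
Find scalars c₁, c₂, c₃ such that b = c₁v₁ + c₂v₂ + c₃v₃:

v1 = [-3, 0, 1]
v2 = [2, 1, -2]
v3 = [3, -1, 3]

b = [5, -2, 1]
c1 = -3, c2 = -2, c3 = 0

b = -3·v1 + -2·v2 + 0·v3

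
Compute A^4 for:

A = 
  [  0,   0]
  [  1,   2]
A² = A·A:
A²[1,1] = (0)(0) + (0)(1) = 0
A²[1,2] = (0)(0) + (0)(2) = 0
A²[2,1] = (1)(0) + (2)(1) = 2
A²[2,2] = (1)(0) + (2)(2) = 4
A² = 
  [  0,   0]
  [  2,   4]

A^3 = A^2·A:
A^3[1,1] = (0)(0) + (0)(1) = 0
A^3[1,2] = (0)(0) + (0)(2) = 0
A^3[2,1] = (2)(0) + (4)(1) = 4
A^3[2,2] = (2)(0) + (4)(2) = 8
A^3 = 
  [  0,   0]
  [  4,   8]

A^4 = A^3·A:
A^4[1,1] = (0)(0) + (0)(1) = 0
A^4[1,2] = (0)(0) + (0)(2) = 0
A^4[2,1] = (4)(0) + (8)(1) = 8
A^4[2,2] = (4)(0) + (8)(2) = 16
A^4 = 
  [  0,   0]
  [  8,  16]

Therefore
A^4 = 
  [  0,   0]
  [  8,  16]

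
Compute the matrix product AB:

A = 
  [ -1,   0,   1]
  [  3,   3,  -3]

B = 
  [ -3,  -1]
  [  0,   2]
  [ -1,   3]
A is 2×3 and B is 3×2, so AB is 2×2. Each entry is (row of A)·(column of B):
AB[1,1] = (-1)(-3) + (0)(0) + (1)(-1) = 2
AB[1,2] = (-1)(-1) + (0)(2) + (1)(3) = 4
AB[2,1] = (3)(-3) + (3)(0) + (-3)(-1) = -6
AB[2,2] = (3)(-1) + (3)(2) + (-3)(3) = -6

AB = 
  [  2,   4]
  [ -6,  -6]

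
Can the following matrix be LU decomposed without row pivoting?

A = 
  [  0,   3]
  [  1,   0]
No.
A[1,1] = 0 but A[2,1] = 1 ≠ 0. Any LU with L unit lower triangular has (LU)[1,1] = U[1,1] and (LU)[2,1] = L[2,1]·U[1,1]; matching A forces U[1,1] = 0, which then forces (LU)[2,1] = 0 ≠ 1. A row swap (pivoting) is required.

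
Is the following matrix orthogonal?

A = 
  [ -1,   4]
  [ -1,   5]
No

AᵀA = 
  [  2,  -9]
  [ -9,  41]
≠ I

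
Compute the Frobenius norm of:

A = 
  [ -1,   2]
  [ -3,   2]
||A||_F = 4.243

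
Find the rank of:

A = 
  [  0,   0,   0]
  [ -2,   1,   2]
rank(A) = 1

Row reduce:
Swap R1 ↔ R2
REF = 
  [ -2,   1,   2]
  [  0,   0,   0]
Pivot columns: 1 → 1 pivot.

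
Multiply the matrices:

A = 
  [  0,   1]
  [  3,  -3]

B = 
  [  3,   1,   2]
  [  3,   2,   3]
AB = 
  [  3,   2,   3]
  [  0,  -3,  -3]

A is 2×2 and B is 2×3, so AB is 2×3. Each entry is (row of A)·(column of B):
AB[1,1] = (0)(3) + (1)(3) = 3
AB[1,2] = (0)(1) + (1)(2) = 2
AB[1,3] = (0)(2) + (1)(3) = 3
AB[2,1] = (3)(3) + (-3)(3) = 0
AB[2,2] = (3)(1) + (-3)(2) = -3
AB[2,3] = (3)(2) + (-3)(3) = -3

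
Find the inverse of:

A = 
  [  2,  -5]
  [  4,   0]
det(A) = (2)(0) - (-5)(4) = 20
For a 2×2 matrix, A⁻¹ = (1/det(A)) · [[d, -b], [-c, a]]
    = (1/20) · [[0, 5], [-4, 2]]

A⁻¹ = 
  [   0,  1/4]
  [-1/5, 1/10]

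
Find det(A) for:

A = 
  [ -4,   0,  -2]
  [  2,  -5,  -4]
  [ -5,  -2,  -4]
Cofactor expansion along row 1:
det(A) = (-4)·((-5)(-4) - (-4)(-2)) - (0)·((2)(-4) - (-4)(-5)) + (-2)·((2)(-2) - (-5)(-5))
  = (-4)(12) - (0)(-28) + (-2)(-29)
  = 10

det(A) = 10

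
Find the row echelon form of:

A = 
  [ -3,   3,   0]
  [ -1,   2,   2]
Row operations:
R2 → R2 - (1/3)·R1

Resulting echelon form:
REF = 
  [ -3,   3,   0]
  [  0,   1,   2]

Rank = 2 (number of non-zero pivot rows).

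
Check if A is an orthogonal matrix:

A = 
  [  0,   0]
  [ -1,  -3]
No

AᵀA = 
  [  1,   3]
  [  3,   9]
≠ I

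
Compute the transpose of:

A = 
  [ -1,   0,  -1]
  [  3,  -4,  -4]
Aᵀ = 
  [ -1,   3]
  [  0,  -4]
  [ -1,  -4]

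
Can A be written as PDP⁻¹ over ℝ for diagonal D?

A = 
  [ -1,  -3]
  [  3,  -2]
No

tr(A) = -3, det(A) = 11
Characteristic polynomial: λ² - tr(A)λ + det(A) = λ² + 3λ + 11
λ² + 3λ + 11 = 0  ⇒  λ = (-3 ± √((3)² - 4·(11)))/2 = (-3 ± √(-35))/2
  = (-3 + i√35)/2,  (-3 - i√35)/2
Eigenvalues: (-3 + i√35)/2, (-3 - i√35)/2  (≈ -1.5 + 2.958i, -1.5 - 2.958i)
Has complex eigenvalues (not diagonalizable over ℝ).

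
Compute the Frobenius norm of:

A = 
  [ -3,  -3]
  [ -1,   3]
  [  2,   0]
||A||_F = 5.657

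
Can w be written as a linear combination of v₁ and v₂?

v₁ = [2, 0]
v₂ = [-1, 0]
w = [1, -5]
No

Form the augmented matrix and row-reduce:
[v₁|v₂|w] = 
  [  2,  -1,   1]
  [  0,   0,  -5]
(already in echelon form — no row operations needed)

Row 2 reads [0 0 | -5], i.e. 0 = -5, so the system is inconsistent and w ∉ span{v₁, v₂}.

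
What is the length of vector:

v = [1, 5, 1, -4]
6.557

||v||₂ = √((1)² + (5)² + (1)² + (-4)²) = √43 = 6.557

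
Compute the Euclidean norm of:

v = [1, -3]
3.162

||v||₂ = √((1)² + (-3)²) = √10 = 3.162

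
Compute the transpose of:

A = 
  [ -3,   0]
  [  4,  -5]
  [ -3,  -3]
Aᵀ = 
  [ -3,   4,  -3]
  [  0,  -5,  -3]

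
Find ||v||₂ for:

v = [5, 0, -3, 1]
5.916

||v||₂ = √((5)² + (0)² + (-3)² + (1)²) = √35 = 5.916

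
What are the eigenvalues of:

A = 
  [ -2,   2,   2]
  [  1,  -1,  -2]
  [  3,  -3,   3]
Characteristic polynomial: det(λI - A) = λ³ - 21λ
The constant term is 0, so λ = 0 is a root: p(λ) = λ(λ² - 21)
λ² - 21 = 0  ⇒  λ = (0 ± √((0)² - 4·(-21)))/2 = (0 ± √(84))/2
  = √21,  -√21

λ = 0, √21, -√21  (≈ 0, 4.583, -4.583)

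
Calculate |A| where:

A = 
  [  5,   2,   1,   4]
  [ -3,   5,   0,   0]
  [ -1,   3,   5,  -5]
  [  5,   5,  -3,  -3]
Cofactor expansion along row 1: det(A) = a₁₁M₁₁ - a₁₂M₁₂ + a₁₃M₁₃ - a₁₄M₁₄

M₁₁ = det[[5, 0, 0]; [3, 5, -5]; [5, -3, -3]]
  = (5)·((5)(-3) - (-5)(-3)) - (0)·((3)(-3) - (-5)(5)) + (0)·((3)(-3) - (5)(5))
  = (5)(-30) - (0)(16) + (0)(-34)
  = -150
M₁₂ = det[[-3, 0, 0]; [-1, 5, -5]; [5, -3, -3]]
  = (-3)·((5)(-3) - (-5)(-3)) - (0)·((-1)(-3) - (-5)(5)) + (0)·((-1)(-3) - (5)(5))
  = (-3)(-30) - (0)(28) + (0)(-22)
  = 90
M₁₃ = det[[-3, 5, 0]; [-1, 3, -5]; [5, 5, -3]]
  = (-3)·((3)(-3) - (-5)(5)) - (5)·((-1)(-3) - (-5)(5)) + (0)·((-1)(5) - (3)(5))
  = (-3)(16) - (5)(28) + (0)(-20)
  = -188
M₁₄ = det[[-3, 5, 0]; [-1, 3, 5]; [5, 5, -3]]
  = (-3)·((3)(-3) - (5)(5)) - (5)·((-1)(-3) - (5)(5)) + (0)·((-1)(5) - (3)(5))
  = (-3)(-34) - (5)(-22) + (0)(-20)
  = 212

det(A) = (5)(-150) - (2)(90) + (1)(-188) - (4)(212) = -1966

det(A) = -1966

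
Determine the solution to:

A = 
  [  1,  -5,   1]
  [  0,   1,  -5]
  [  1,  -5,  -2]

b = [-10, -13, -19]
x = [-3, 2, 3]

Row reduce the augmented matrix [A|b]:
R3 → R3 - (1)·R1
REF = 
  [  1,  -5,   1, -10]
  [  0,   1,  -5, -13]
  [  0,   0,  -3,  -9]

Back-substitution:
x₃ = (-9) / (-3) = 3
x₂ = (-13 - (-5)(3)) / 1 = 2
x₁ = (-10 - (-5)(2) - (1)(3)) / 1 = -3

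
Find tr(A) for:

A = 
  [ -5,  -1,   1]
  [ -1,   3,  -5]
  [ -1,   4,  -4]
-6

tr(A) = -5 + 3 + -4 = -6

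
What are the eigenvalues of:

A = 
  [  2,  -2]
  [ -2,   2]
λ = 4, 0

tr(A) = 4, det(A) = 0
Characteristic polynomial: λ² - tr(A)λ + det(A) = λ² - 4λ
λ² - 4λ = λ(λ - 4)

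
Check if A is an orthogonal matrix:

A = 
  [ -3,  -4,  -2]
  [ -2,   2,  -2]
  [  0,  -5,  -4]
No

AᵀA = 
  [ 13,   8,  10]
  [  8,  45,  24]
  [ 10,  24,  24]
≠ I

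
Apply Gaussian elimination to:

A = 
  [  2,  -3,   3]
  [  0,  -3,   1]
Row operations:
No row operations needed (already in echelon form).

Resulting echelon form:
REF = 
  [  2,  -3,   3]
  [  0,  -3,   1]

Rank = 2 (number of non-zero pivot rows).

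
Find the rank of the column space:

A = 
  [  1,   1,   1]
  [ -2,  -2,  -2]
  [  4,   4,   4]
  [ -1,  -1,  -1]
Row reduce:
R2 → R2 + (2)·R1
R3 → R3 - (4)·R1
R4 → R4 + (1)·R1
REF = 
  [  1,   1,   1]
  [  0,   0,   0]
  [  0,   0,   0]
  [  0,   0,   0]
Pivot columns: 1 → 1 pivot.
dim(Col(A)) = number of pivot columns = 1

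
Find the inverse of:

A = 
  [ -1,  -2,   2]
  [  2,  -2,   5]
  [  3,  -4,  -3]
det(A) = (-1)·((-2)(-3) - (5)(-4)) - (-2)·((2)(-3) - (5)(3)) + (2)·((2)(-4) - (-2)(3))
  = (-1)(26) - (-2)(-21) + (2)(-2)
  = -72
det(A) = -72 ≠ 0, so A is invertible.

Cofactors Cᵢⱼ = (-1)ⁱ⁺ʲ·Mᵢⱼ:
C = 
  [ 26,  21,  -2]
  [-14,  -3, -10]
  [ -6,   9,   6]

adj(A) = Cᵀ:
adj(A) = 
  [ 26, -14,  -6]
  [ 21,  -3,   9]
  [ -2, -10,   6]

A⁻¹ = (-1/72) · adj(A):
A⁻¹ = 
  [-13/36,   7/36,   1/12]
  [ -7/24,   1/24,   -1/8]
  [  1/36,   5/36,  -1/12]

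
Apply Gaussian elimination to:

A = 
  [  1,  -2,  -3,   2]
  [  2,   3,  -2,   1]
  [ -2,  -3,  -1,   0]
Row operations:
R2 → R2 - (2)·R1
R3 → R3 + (2)·R1
R3 → R3 + (1)·R2

Resulting echelon form:
REF = 
  [  1,  -2,  -3,   2]
  [  0,   7,   4,  -3]
  [  0,   0,  -3,   1]

Rank = 3 (number of non-zero pivot rows).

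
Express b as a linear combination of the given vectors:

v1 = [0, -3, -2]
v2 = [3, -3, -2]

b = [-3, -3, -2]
c1 = 2, c2 = -1

b = 2·v1 + -1·v2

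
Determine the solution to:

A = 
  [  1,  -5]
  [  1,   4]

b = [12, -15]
x = [-3, -3]

Row reduce the augmented matrix [A|b]:
R2 → R2 - (1)·R1
REF = 
  [  1,  -5,  12]
  [  0,   9, -27]

Back-substitution:
x₂ = (-27) / 9 = -3
x₁ = (12 - (-5)(-3)) / 1 = -3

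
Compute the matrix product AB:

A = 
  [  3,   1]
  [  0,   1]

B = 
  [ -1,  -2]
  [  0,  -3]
A is 2×2 and B is 2×2, so AB is 2×2. Each entry is (row of A)·(column of B):
AB[1,1] = (3)(-1) + (1)(0) = -3
AB[1,2] = (3)(-2) + (1)(-3) = -9
AB[2,1] = (0)(-1) + (1)(0) = 0
AB[2,2] = (0)(-2) + (1)(-3) = -3

AB = 
  [ -3,  -9]
  [  0,  -3]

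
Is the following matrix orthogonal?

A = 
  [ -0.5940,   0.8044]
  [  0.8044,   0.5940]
Yes

AᵀA = 
  [  0.9999,   0]
  [  0,   0.9999]
≈ I (equal to I up to the 4-dp rounding of the entries)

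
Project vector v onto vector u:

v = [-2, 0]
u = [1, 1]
proj_u(v) = [-1, -1]

v·u = (-2)(1) + (0)(1) = -2
u·u = (1)² + (1)² = 2
proj_u(v) = (v·u / u·u) × u = (-2/2) × u = (-1) × u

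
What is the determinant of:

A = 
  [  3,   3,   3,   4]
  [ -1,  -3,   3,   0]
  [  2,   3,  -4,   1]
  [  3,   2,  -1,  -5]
-196

Cofactor expansion along row 1: det(A) = a₁₁M₁₁ - a₁₂M₁₂ + a₁₃M₁₃ - a₁₄M₁₄

M₁₁ = det[[-3, 3, 0]; [3, -4, 1]; [2, -1, -5]]
  = (-3)·((-4)(-5) - (1)(-1)) - (3)·((3)(-5) - (1)(2)) + (0)·((3)(-1) - (-4)(2))
  = (-3)(21) - (3)(-17) + (0)(5)
  = -12
M₁₂ = det[[-1, 3, 0]; [2, -4, 1]; [3, -1, -5]]
  = (-1)·((-4)(-5) - (1)(-1)) - (3)·((2)(-5) - (1)(3)) + (0)·((2)(-1) - (-4)(3))
  = (-1)(21) - (3)(-13) + (0)(10)
  = 18
M₁₃ = det[[-1, -3, 0]; [2, 3, 1]; [3, 2, -5]]
  = (-1)·((3)(-5) - (1)(2)) - (-3)·((2)(-5) - (1)(3)) + (0)·((2)(2) - (3)(3))
  = (-1)(-17) - (-3)(-13) + (0)(-5)
  = -22
M₁₄ = det[[-1, -3, 3]; [2, 3, -4]; [3, 2, -1]]
  = (-1)·((3)(-1) - (-4)(2)) - (-3)·((2)(-1) - (-4)(3)) + (3)·((2)(2) - (3)(3))
  = (-1)(5) - (-3)(10) + (3)(-5)
  = 10

det(A) = (3)(-12) - (3)(18) + (3)(-22) - (4)(10) = -196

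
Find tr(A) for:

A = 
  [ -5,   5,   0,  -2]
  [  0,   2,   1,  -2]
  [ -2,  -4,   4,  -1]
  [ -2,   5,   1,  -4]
-3

tr(A) = -5 + 2 + 4 + -4 = -3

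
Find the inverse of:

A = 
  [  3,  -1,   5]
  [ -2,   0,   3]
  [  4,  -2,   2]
det(A) = (3)·((0)(2) - (3)(-2)) - (-1)·((-2)(2) - (3)(4)) + (5)·((-2)(-2) - (0)(4))
  = (3)(6) - (-1)(-16) + (5)(4)
  = 22
det(A) = 22 ≠ 0, so A is invertible.

Cofactors Cᵢⱼ = (-1)ⁱ⁺ʲ·Mᵢⱼ:
C = 
  [  6,  16,   4]
  [ -8, -14,   2]
  [ -3, -19,  -2]

adj(A) = Cᵀ:
adj(A) = 
  [  6,  -8,  -3]
  [ 16, -14, -19]
  [  4,   2,  -2]

A⁻¹ = (1/22) · adj(A):
A⁻¹ = 
  [  3/11,  -4/11,  -3/22]
  [  8/11,  -7/11, -19/22]
  [  2/11,   1/11,  -1/11]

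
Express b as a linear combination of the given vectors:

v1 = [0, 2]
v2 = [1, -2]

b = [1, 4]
c1 = 3, c2 = 1

b = 3·v1 + 1·v2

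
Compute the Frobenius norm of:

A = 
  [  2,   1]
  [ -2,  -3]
||A||_F = 4.243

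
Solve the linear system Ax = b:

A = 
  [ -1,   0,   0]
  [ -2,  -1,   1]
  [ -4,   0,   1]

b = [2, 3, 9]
x = [-2, 2, 1]

Row reduce the augmented matrix [A|b]:
R2 → R2 - (2)·R1
R3 → R3 - (4)·R1
REF = 
  [ -1,   0,   0,   2]
  [  0,  -1,   1,  -1]
  [  0,   0,   1,   1]

Back-substitution:
x₃ = 1 / 1 = 1
x₂ = (-1 - (1)(1)) / (-1) = 2
x₁ = (2 - (0)(2) - (0)(1)) / (-1) = -2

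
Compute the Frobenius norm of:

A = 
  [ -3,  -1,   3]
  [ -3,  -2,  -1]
||A||_F = 5.745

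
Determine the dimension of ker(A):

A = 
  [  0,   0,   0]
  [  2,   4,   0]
nullity(A) = 2

Row reduce:
Swap R1 ↔ R2
REF = 
  [  2,   4,   0]
  [  0,   0,   0]
Pivot columns: 1 → 1 pivot.
rank(A) = 1, so nullity(A) = 3 - 1 = 2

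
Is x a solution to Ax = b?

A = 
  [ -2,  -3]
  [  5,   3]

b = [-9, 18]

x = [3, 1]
Yes

Ax = [-9, 18] = b ✓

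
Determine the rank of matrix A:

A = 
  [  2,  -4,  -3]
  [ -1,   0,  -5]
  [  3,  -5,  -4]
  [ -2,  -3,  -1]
rank(A) = 3

Row reduce:
R2 → R2 + (1/2)·R1
R3 → R3 - (3/2)·R1
R4 → R4 + (1)·R1
R3 → R3 + (1/2)·R2
R4 → R4 - (7/2)·R2
R4 → R4 + (75/11)·R3
REF = 
  [    2,    -4,    -3]
  [    0,    -2, -13/2]
  [    0,     0, -11/4]
  [    0,     0,     0]
Pivot columns: 1, 2, 3 → 3 pivots.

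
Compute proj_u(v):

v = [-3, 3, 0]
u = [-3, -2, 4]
v·u = (-3)(-3) + (3)(-2) + (0)(4) = 3
u·u = (-3)² + (-2)² + (4)² = 29
proj_u(v) = (v·u / u·u) × u = (3/29) × u

proj_u(v) = [-9/29, -6/29, 12/29]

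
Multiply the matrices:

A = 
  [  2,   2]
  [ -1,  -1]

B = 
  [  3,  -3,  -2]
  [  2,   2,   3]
A is 2×2 and B is 2×3, so AB is 2×3. Each entry is (row of A)·(column of B):
AB[1,1] = (2)(3) + (2)(2) = 10
AB[1,2] = (2)(-3) + (2)(2) = -2
AB[1,3] = (2)(-2) + (2)(3) = 2
AB[2,1] = (-1)(3) + (-1)(2) = -5
AB[2,2] = (-1)(-3) + (-1)(2) = 1
AB[2,3] = (-1)(-2) + (-1)(3) = -1

AB = 
  [ 10,  -2,   2]
  [ -5,   1,  -1]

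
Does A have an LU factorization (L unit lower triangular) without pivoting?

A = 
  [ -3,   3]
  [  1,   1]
Yes.
A[1,1] = -3 ≠ 0, so Gaussian elimination proceeds without a row swap: multiplier ℓ₂₁ = (1)/(-3) = -1/3, and U[2,2] = 1 - (-1/3)(3) = 2.
L = 
  [   1,    0]
  [-1/3,    1]
U = 
  [ -3,   3]
  [  0,   2]
Check row 2 of LU: [(-1/3)(-3), (-1/3)(3) + 2] = [1, 1] = row 2 of A ✓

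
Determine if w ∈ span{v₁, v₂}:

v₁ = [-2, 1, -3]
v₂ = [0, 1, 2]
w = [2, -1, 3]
Yes

Form the augmented matrix and row-reduce:
[v₁|v₂|w] = 
  [ -2,   0,   2]
  [  1,   1,  -1]
  [ -3,   2,   3]
R2 → R2 + (1/2)·R1
R3 → R3 - (3/2)·R1
R3 → R3 - (2)·R2
REF = 
  [ -2,   0,   2]
  [  0,   1,   0]
  [  0,   0,   0]

No row of the form [0 0 | nonzero], so the system is consistent. Back-substitution gives c₁ = -1, c₂ = 0: w = (-1)·v₁ + (0)·v₂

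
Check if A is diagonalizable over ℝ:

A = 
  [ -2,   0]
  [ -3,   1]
Yes

tr(A) = -1, det(A) = -2
Characteristic polynomial: λ² - tr(A)λ + det(A) = λ² + λ - 2
λ² + λ - 2 = (λ + 2)(λ - 1)
Eigenvalues: 1, -2
λ=-2: alg. mult. = 1, geom. mult. = 2 - rank(A - (-2)I) = 2 - 1 = 1
λ=1: alg. mult. = 1, geom. mult. = 2 - rank(A - (1)I) = 2 - 1 = 1
Sum of geometric multiplicities equals n, so A has n independent eigenvectors.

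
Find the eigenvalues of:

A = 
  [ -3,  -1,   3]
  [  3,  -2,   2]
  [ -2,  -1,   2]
Characteristic polynomial: det(λI - A) = λ³ + 3λ² + 7λ + 5
Testing integer divisors of the constant term: p(-1) = 0, so (λ + 1) is a factor:
p(λ) = (λ + 1)(λ² + 2λ + 5)
λ² + 2λ + 5 = 0  ⇒  λ = (-2 ± √((2)² - 4·(5)))/2 = (-2 ± √(-16))/2
  = -1 + 2i,  -1 - 2i

λ = -1, -1 + 2i, -1 - 2i  (≈ -1, -1 + 2i, -1 - 2i)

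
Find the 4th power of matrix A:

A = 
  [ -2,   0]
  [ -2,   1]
A² = A·A:
A²[1,1] = (-2)(-2) + (0)(-2) = 4
A²[1,2] = (-2)(0) + (0)(1) = 0
A²[2,1] = (-2)(-2) + (1)(-2) = 2
A²[2,2] = (-2)(0) + (1)(1) = 1
A² = 
  [  4,   0]
  [  2,   1]

A^3 = A^2·A:
A^3[1,1] = (4)(-2) + (0)(-2) = -8
A^3[1,2] = (4)(0) + (0)(1) = 0
A^3[2,1] = (2)(-2) + (1)(-2) = -6
A^3[2,2] = (2)(0) + (1)(1) = 1
A^3 = 
  [ -8,   0]
  [ -6,   1]

A^4 = A^3·A:
A^4[1,1] = (-8)(-2) + (0)(-2) = 16
A^4[1,2] = (-8)(0) + (0)(1) = 0
A^4[2,1] = (-6)(-2) + (1)(-2) = 10
A^4[2,2] = (-6)(0) + (1)(1) = 1
A^4 = 
  [ 16,   0]
  [ 10,   1]

Therefore
A^4 = 
  [ 16,   0]
  [ 10,   1]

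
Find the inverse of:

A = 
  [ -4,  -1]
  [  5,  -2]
det(A) = (-4)(-2) - (-1)(5) = 13
For a 2×2 matrix, A⁻¹ = (1/det(A)) · [[d, -b], [-c, a]]
    = (1/13) · [[-2, 1], [-5, -4]]

A⁻¹ = 
  [-2/13,  1/13]
  [-5/13, -4/13]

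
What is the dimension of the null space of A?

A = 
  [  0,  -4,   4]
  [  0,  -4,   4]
nullity(A) = 2

Row reduce:
R2 → R2 - (1)·R1
REF = 
  [  0,  -4,   4]
  [  0,   0,   0]
Pivot columns: 2 → 1 pivot.
rank(A) = 1, so nullity(A) = 3 - 1 = 2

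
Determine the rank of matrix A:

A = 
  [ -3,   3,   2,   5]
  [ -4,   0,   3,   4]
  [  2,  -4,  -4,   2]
Row reduce:
R2 → R2 - (4/3)·R1
R3 → R3 + (2/3)·R1
R3 → R3 - (1/2)·R2
REF = 
  [   -3,     3,     2,     5]
  [    0,    -4,   1/3,  -8/3]
  [    0,     0, -17/6,  20/3]
Pivot columns: 1, 2, 3 → 3 pivots.

rank(A) = 3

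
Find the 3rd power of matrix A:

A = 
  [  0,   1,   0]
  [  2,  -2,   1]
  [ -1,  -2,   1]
A^3 = 
  [ -5,   4,  -1]
  [  9, -11,   3]
  [  3,  -5,   0]

A² = A·A:
A²[1,1] = (0)(0) + (1)(2) + (0)(-1) = 2
A²[1,2] = (0)(1) + (1)(-2) + (0)(-2) = -2
A²[1,3] = (0)(0) + (1)(1) + (0)(1) = 1
A²[2,1] = (2)(0) + (-2)(2) + (1)(-1) = -5
A²[2,2] = (2)(1) + (-2)(-2) + (1)(-2) = 4
A²[2,3] = (2)(0) + (-2)(1) + (1)(1) = -1
A²[3,1] = (-1)(0) + (-2)(2) + (1)(-1) = -5
A²[3,2] = (-1)(1) + (-2)(-2) + (1)(-2) = 1
A²[3,3] = (-1)(0) + (-2)(1) + (1)(1) = -1
A² = 
  [  2,  -2,   1]
  [ -5,   4,  -1]
  [ -5,   1,  -1]

A^3 = A^2·A:
A^3[1,1] = (2)(0) + (-2)(2) + (1)(-1) = -5
A^3[1,2] = (2)(1) + (-2)(-2) + (1)(-2) = 4
A^3[1,3] = (2)(0) + (-2)(1) + (1)(1) = -1
A^3[2,1] = (-5)(0) + (4)(2) + (-1)(-1) = 9
A^3[2,2] = (-5)(1) + (4)(-2) + (-1)(-2) = -11
A^3[2,3] = (-5)(0) + (4)(1) + (-1)(1) = 3
A^3[3,1] = (-5)(0) + (1)(2) + (-1)(-1) = 3
A^3[3,2] = (-5)(1) + (1)(-2) + (-1)(-2) = -5
A^3[3,3] = (-5)(0) + (1)(1) + (-1)(1) = 0
A^3 = 
  [ -5,   4,  -1]
  [  9, -11,   3]
  [  3,  -5,   0]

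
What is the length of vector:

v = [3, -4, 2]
5.385

||v||₂ = √((3)² + (-4)² + (2)²) = √29 = 5.385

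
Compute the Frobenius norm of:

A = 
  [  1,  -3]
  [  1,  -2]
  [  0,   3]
||A||_F = 4.899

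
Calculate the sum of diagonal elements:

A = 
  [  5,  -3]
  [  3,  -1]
4

tr(A) = 5 + -1 = 4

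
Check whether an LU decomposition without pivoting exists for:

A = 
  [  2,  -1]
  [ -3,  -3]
Yes.
A[1,1] = 2 ≠ 0, so Gaussian elimination proceeds without a row swap: multiplier ℓ₂₁ = (-3)/(2) = -3/2, and U[2,2] = -3 - (-3/2)(-1) = -9/2.
L = 
  [   1,    0]
  [-3/2,    1]
U = 
  [   2,   -1]
  [   0, -9/2]
Check row 2 of LU: [(-3/2)(2), (-3/2)(-1) + (-9/2)] = [-3, -3] = row 2 of A ✓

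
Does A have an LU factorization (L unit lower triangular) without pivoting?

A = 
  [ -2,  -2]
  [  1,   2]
Yes.
A[1,1] = -2 ≠ 0, so Gaussian elimination proceeds without a row swap: multiplier ℓ₂₁ = (1)/(-2) = -1/2, and U[2,2] = 2 - (-1/2)(-2) = 1.
L = 
  [   1,    0]
  [-1/2,    1]
U = 
  [ -2,  -2]
  [  0,   1]
Check row 2 of LU: [(-1/2)(-2), (-1/2)(-2) + 1] = [1, 2] = row 2 of A ✓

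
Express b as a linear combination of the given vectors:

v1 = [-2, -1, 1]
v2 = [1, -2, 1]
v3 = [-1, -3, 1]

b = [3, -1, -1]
c1 = -2, c2 = 0, c3 = 1

b = -2·v1 + 0·v2 + 1·v3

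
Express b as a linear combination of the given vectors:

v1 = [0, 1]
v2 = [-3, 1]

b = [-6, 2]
c1 = 0, c2 = 2

b = 0·v1 + 2·v2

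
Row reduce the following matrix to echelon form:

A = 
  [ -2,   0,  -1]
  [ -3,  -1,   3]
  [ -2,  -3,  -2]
Row operations:
R2 → R2 - (3/2)·R1
R3 → R3 - (1)·R1
R3 → R3 - (3)·R2

Resulting echelon form:
REF = 
  [   -2,     0,    -1]
  [    0,    -1,   9/2]
  [    0,     0, -29/2]

Rank = 3 (number of non-zero pivot rows).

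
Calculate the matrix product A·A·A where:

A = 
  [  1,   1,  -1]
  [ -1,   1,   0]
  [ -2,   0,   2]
A^3 = 
  [  6,   4,  -8]
  [ -4,  -2,   4]
  [-16,  -8,  18]

A² = A·A:
A²[1,1] = (1)(1) + (1)(-1) + (-1)(-2) = 2
A²[1,2] = (1)(1) + (1)(1) + (-1)(0) = 2
A²[1,3] = (1)(-1) + (1)(0) + (-1)(2) = -3
A²[2,1] = (-1)(1) + (1)(-1) + (0)(-2) = -2
A²[2,2] = (-1)(1) + (1)(1) + (0)(0) = 0
A²[2,3] = (-1)(-1) + (1)(0) + (0)(2) = 1
A²[3,1] = (-2)(1) + (0)(-1) + (2)(-2) = -6
A²[3,2] = (-2)(1) + (0)(1) + (2)(0) = -2
A²[3,3] = (-2)(-1) + (0)(0) + (2)(2) = 6
A² = 
  [  2,   2,  -3]
  [ -2,   0,   1]
  [ -6,  -2,   6]

A^3 = A^2·A:
A^3[1,1] = (2)(1) + (2)(-1) + (-3)(-2) = 6
A^3[1,2] = (2)(1) + (2)(1) + (-3)(0) = 4
A^3[1,3] = (2)(-1) + (2)(0) + (-3)(2) = -8
A^3[2,1] = (-2)(1) + (0)(-1) + (1)(-2) = -4
A^3[2,2] = (-2)(1) + (0)(1) + (1)(0) = -2
A^3[2,3] = (-2)(-1) + (0)(0) + (1)(2) = 4
A^3[3,1] = (-6)(1) + (-2)(-1) + (6)(-2) = -16
A^3[3,2] = (-6)(1) + (-2)(1) + (6)(0) = -8
A^3[3,3] = (-6)(-1) + (-2)(0) + (6)(2) = 18
A^3 = 
  [  6,   4,  -8]
  [ -4,  -2,   4]
  [-16,  -8,  18]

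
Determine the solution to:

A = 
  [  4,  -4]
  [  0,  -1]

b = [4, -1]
Row reduce the augmented matrix [A|b]:
(already in echelon form)
REF = 
  [  4,  -4,   4]
  [  0,  -1,  -1]

Back-substitution:
x₂ = (-1) / (-1) = 1
x₁ = (4 - (-4)(1)) / 4 = 2

x = [2, 1]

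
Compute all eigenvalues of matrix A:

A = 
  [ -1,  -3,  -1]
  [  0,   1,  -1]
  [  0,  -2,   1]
Characteristic polynomial: det(λI - A) = λ³ - λ² - 3λ - 1
Testing integer divisors of the constant term: p(-1) = 0, so (λ + 1) is a factor:
p(λ) = (λ + 1)(λ² - 2λ - 1)
λ² - 2λ - 1 = 0  ⇒  λ = (2 ± √((-2)² - 4·(-1)))/2 = (2 ± √(8))/2
  = 1 + √2,  1 - √2

λ = -1, 1 + √2, 1 - √2  (≈ -1, 2.414, -0.4142)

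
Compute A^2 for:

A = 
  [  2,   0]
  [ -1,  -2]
A² = A·A:
A²[1,1] = (2)(2) + (0)(-1) = 4
A²[1,2] = (2)(0) + (0)(-2) = 0
A²[2,1] = (-1)(2) + (-2)(-1) = 0
A²[2,2] = (-1)(0) + (-2)(-2) = 4
A² = 
  [  4,   0]
  [  0,   4]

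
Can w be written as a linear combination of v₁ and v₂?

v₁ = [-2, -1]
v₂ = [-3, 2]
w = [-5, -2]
Yes

Form the augmented matrix and row-reduce:
[v₁|v₂|w] = 
  [ -2,  -3,  -5]
  [ -1,   2,  -2]
R2 → R2 - (1/2)·R1
REF = 
  [ -2,  -3,  -5]
  [  0, 7/2, 1/2]

No row of the form [0 0 | nonzero], so the system is consistent. Back-substitution gives c₁ = 16/7, c₂ = 1/7: w = (16/7)·v₁ + (1/7)·v₂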